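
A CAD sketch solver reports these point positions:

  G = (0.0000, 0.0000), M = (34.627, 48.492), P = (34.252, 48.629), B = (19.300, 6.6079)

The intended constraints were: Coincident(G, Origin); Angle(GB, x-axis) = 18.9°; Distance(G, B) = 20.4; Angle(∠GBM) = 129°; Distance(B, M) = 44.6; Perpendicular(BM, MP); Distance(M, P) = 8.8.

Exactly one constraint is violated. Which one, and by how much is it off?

Distance(M, P) = 8.8 — off by 8.40.

G = (0.00, 0.00) ✓; GB at 18.90° ✓; |GB| = 20.40 ✓; ∠GBM = 129.0° ✓; |BM| = 44.60 ✓; ∠(BM, MP) = 90.03° ✓; |MP| = 0.3992 ✗.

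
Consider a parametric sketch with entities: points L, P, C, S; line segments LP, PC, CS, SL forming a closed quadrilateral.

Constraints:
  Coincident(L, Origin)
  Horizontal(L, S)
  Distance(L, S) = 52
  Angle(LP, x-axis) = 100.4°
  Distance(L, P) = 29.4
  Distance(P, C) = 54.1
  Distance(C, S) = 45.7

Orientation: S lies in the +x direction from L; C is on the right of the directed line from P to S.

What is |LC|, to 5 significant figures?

25.379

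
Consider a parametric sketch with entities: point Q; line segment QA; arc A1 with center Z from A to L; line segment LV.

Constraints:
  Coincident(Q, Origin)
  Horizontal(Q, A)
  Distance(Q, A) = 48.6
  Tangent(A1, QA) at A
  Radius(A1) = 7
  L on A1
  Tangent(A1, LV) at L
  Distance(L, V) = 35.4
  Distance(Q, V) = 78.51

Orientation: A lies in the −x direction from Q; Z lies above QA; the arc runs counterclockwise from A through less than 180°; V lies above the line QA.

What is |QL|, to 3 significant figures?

45.4

Q is at the origin; QA is horizontal with |QA| = 48.6 and A on the −x side, so A = (-48.6, 0.00). Since A1 is tangent to QA there, ZA ⟂ QA, so Z = A + (0, 7) = (-48.6, 7.00). Since ZL ⟂ LV (tangency), |ZV| = √(7.0² + 35.4²) = 36.1 regardless of where L sits on A1. So V lies on both circle(Q, 78.51) and circle(Z, 36.1); the above-QA intersection is V = (-69.6, 36.4). L is the foot of the tangent from V: L = (-43.8, 12.1).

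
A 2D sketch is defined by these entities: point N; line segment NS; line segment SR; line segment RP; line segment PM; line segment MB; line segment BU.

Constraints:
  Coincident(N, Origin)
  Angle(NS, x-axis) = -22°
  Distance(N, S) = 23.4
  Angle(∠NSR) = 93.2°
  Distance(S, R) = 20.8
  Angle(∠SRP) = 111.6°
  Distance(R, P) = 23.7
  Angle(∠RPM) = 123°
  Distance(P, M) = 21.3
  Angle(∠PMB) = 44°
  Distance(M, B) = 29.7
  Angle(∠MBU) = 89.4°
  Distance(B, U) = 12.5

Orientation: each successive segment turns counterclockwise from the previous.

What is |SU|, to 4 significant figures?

26.46

∠PMB = 44.0° gives MB at -33.80° from the x-axis; with |MB| = 29.7, B = (18.05, 7.037). ∠MBU = 89.4° gives BU at 56.80° from the x-axis; with |BU| = 12.5, U = (24.89, 17.50). Then |SU| = |U − S| = 26.46.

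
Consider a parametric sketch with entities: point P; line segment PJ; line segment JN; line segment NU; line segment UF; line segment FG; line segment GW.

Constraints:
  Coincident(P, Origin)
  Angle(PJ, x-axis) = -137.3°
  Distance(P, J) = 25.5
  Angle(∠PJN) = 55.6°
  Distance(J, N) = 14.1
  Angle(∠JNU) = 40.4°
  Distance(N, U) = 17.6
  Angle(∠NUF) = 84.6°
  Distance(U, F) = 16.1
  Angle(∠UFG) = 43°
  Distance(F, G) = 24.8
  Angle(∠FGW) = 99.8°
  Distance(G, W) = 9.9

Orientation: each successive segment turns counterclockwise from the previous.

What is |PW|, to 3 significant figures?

7.83

P is at the origin; PJ runs at -137.3° with length 25.5, so J = (-18.7, -17.3). ∠PJN = 55.6° gives JN at -12.9° from the x-axis; with |JN| = 14.1, N = (-5.00, -20.4). ∠JNU = 40.4° gives NU at 127° from the x-axis; with |NU| = 17.6, U = (-15.5, -6.33). ∠NUF = 84.6° gives UF at -138° from the x-axis; with |UF| = 16.1, F = (-27.5, -17.1). ∠UFG = 43.0° gives FG at -0.900° from the x-axis; with |FG| = 24.8, G = (-2.66, -17.5). ∠FGW = 99.8° gives GW at 79.3° from the x-axis; with |GW| = 9.9, W = (-0.825, -7.79). Then |PW| = |W − P| = 7.83.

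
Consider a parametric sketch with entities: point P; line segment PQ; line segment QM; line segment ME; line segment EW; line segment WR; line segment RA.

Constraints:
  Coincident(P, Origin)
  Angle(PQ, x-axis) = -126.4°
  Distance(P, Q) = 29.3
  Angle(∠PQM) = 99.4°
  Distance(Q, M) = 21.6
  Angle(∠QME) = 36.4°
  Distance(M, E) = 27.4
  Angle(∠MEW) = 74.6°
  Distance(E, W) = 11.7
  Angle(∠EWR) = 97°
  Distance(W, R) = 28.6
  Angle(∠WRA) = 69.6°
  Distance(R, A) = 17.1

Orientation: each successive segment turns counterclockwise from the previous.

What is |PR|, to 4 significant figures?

44.87

∠MEW = 74.6° gives EW at -156.8° from the x-axis; with |EW| = 11.7, W = (-16.80, -16.53). ∠EWR = 97.0° gives WR at -73.80° from the x-axis; with |WR| = 28.6, R = (-8.822, -44.00). Then |PR| = |R − P| = 44.87.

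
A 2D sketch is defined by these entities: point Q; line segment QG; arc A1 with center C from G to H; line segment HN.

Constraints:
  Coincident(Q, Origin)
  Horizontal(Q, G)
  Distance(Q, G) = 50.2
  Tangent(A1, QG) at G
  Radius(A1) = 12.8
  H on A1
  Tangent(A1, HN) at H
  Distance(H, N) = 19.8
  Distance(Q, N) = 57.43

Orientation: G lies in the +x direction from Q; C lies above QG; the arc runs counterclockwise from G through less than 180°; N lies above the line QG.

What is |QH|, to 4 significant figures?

63.07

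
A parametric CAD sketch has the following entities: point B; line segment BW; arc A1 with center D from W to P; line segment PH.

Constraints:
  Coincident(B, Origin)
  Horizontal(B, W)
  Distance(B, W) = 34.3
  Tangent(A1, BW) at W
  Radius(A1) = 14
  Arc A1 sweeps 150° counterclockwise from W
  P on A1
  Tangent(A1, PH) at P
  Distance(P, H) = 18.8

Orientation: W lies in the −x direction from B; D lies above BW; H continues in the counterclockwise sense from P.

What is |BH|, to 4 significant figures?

56.23

B is at the origin; BW is horizontal with |BW| = 34.3 and W on the −x side, so W = (-34.30, 0.000). Tangency of A1 to BW means the radius DW is perpendicular to BW, so D = W + (0, 14) = (-34.30, 14.00). On A1, W sits at bearing -90° from D; a 150° counterclockwise sweep puts P at bearing 60°, so P = D + 14.0·(cos 60°, sin 60°) = (-27.30, 26.12). Since A1 is tangent to PH there, DP ⟂ PH, so PH runs along (−sin 60°, cos 60°); with |PH| = 18.8, H = (-43.58, 35.52). Then |BH| = |H − B| = 56.23.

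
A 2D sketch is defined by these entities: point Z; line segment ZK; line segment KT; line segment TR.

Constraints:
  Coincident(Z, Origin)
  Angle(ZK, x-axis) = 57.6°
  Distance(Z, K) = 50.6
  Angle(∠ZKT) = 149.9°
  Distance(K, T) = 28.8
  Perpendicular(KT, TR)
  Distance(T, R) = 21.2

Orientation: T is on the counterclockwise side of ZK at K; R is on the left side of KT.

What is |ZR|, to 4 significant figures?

72.70

Z is at the origin; ZK runs at 57.6° with length 50.6, so K = 50.6·(cos 57.6°, sin 57.6°) = (27.11, 42.72). ∠ZKT = 149.9°, so KT runs at 57.6° + (180° − 149.9°) = 87.70° from the x-axis; with |KT| = 28.8, T = K + 28.8·(cos 87.70°, sin 87.70°) = (28.27, 71.50). KT ⟂ TR; with |TR| = 21.2 on the left of KT, R = T + 21.2·(-0.9992, 0.04013) = (7.086, 72.35). Then |ZR| = |R − Z| = 72.70.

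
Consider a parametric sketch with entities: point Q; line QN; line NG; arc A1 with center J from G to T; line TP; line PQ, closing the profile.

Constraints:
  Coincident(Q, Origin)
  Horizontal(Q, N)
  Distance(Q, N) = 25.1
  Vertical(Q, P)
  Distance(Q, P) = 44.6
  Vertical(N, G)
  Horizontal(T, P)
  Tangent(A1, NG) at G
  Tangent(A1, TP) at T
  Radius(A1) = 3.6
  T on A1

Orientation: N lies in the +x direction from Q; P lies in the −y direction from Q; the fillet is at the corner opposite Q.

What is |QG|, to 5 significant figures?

48.073

Q is at the origin; Q and N share the same y with |QN| = 25.1 and N on the +x side, so N = (25.100, 0.0000). Q and P share the same x with |QP| = 44.6 and P on the −y side, so P = (0.0000, -44.600). The virtual corner opposite Q is at (25.100, -44.600). A1 meets NG tangentially, so JG is at right angles to NG and since A1 is tangent to TP there, JT ⟂ TP, with radius 3.6, so the center J sits 3.6 in from both sides at J = (21.500, -41.000). That places the tangent points at G = (25.100, -41.000) on NG and T = (21.500, -44.600) on TP. Then |QG| = |G − Q| = 48.073.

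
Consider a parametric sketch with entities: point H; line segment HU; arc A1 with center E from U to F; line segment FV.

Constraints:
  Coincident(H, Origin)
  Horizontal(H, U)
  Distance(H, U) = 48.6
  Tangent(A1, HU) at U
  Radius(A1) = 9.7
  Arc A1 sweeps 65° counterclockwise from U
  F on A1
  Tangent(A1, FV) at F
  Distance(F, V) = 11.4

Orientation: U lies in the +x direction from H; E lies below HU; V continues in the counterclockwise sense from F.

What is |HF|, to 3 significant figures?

40.2

H is at the origin; H and U share the same y with |HU| = 48.6 and U on the +x side, so U = (48.6, 0.00). Tangency of A1 to HU means the radius EU is perpendicular to HU, so E = U + (0, -9.7) = (48.6, -9.70). On A1, U sits at bearing 90° from E; a 65° counterclockwise sweep puts F at bearing 155°, so F = E + 9.7·(cos 155°, sin 155°) = (39.8, -5.60). Then |HF| = |F − H| = 40.2.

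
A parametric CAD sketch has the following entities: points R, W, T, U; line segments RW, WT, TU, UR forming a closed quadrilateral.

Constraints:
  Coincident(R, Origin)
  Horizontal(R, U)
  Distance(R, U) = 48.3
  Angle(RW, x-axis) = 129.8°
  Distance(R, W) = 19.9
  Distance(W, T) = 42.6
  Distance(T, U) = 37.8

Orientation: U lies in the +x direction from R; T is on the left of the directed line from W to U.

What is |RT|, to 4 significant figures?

41.07

R is at the origin; RU is horizontal with |RU| = 48.3 and U in +x, so U = (48.3, 0). RW runs at 129.8° with |RW| = 19.9, so W = (-12.74, 15.29). T is determined by |WT| = 42.6 and |TU| = 37.8 together: it lies at the intersection of circle(W, 42.6) and circle(U, 37.8). With |WU| = 62.92, the foot of the radical line on WU is 34.53 from W and the perpendicular offset is √(42.6² − 34.53²) = 24.95. Taking the left-of-WU solution: T = (26.82, 31.10).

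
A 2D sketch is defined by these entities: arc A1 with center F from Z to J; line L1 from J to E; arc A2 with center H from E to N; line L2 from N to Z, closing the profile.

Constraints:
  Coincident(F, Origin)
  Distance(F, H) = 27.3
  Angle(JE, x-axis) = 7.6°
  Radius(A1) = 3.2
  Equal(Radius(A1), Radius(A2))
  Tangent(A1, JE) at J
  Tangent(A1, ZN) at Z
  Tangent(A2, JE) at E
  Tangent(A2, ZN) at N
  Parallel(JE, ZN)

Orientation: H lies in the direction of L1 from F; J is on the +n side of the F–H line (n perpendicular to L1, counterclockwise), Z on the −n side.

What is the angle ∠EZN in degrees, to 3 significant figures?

13.2°

The slot axis is L1's direction at 7.6°, so u = (cos 7.6°, sin 7.6°) = (0.991, 0.132) and n = (−sin 7.6°, cos 7.6°) = (-0.132, 0.991). F is at the origin and H lies 27.3 along u from F, so H = 27.3·u = (27.1, 3.61). Tangency of A1 to both parallel lines with radius 3.2 puts J and Z at F ± 3.2·n: J = (-0.423, 3.17), Z = (0.423, -3.17). Equal radii place E and N the same way about H: E = H + 3.2·n = (26.6, 6.78), N = H − 3.2·n = (27.5, 0.439). Then cos ∠EZN = ZE·ZN / (|ZE||ZN|), giving 13.2°.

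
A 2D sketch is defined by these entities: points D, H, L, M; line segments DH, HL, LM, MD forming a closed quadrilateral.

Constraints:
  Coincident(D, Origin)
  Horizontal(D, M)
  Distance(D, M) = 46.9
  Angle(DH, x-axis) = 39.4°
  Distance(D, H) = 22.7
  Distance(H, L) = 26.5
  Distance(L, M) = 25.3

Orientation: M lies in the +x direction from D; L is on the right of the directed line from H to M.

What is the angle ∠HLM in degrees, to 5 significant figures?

78.262°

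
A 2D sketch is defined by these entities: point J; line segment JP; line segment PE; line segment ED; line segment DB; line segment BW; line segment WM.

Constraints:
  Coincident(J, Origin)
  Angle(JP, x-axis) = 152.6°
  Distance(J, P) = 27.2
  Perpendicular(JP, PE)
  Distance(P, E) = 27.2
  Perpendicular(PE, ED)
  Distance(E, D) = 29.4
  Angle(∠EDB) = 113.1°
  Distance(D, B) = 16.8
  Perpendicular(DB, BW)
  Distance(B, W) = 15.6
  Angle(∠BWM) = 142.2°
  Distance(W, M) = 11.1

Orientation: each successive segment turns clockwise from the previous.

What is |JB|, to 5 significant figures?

14.672

PE ⟂ ED, so ED runs at -27.400°; with |ED| = 29.4, D = (14.471, 23.136). ∠EDB = 113.1° gives DB at -94.300° from the x-axis; with |DB| = 16.8, B = (13.211, 6.3834). Then |JB| = |B − J| = 14.672.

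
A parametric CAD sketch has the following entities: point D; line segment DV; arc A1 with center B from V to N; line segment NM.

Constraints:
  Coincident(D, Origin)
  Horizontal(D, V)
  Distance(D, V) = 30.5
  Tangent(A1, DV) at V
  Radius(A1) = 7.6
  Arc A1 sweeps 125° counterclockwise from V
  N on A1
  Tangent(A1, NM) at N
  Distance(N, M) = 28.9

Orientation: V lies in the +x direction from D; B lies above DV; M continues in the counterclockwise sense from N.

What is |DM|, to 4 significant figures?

40.94

D is at the origin; D and V share the same y with |DV| = 30.5 and V on the +x side, so V = (30.50, 0.000). The tangent condition forces BV to be normal to DV, so B = V + (0, 7.6) = (30.50, 7.600). On A1, V sits at bearing -90° from B; a 125° counterclockwise sweep puts N at bearing 35°, so N = B + 7.6·(cos 35°, sin 35°) = (36.73, 11.96). Tangency of A1 to NM means the radius BN is perpendicular to NM, so NM runs along (−sin 35°, cos 35°); with |NM| = 28.9, M = (20.15, 35.63). Then |DM| = |M − D| = 40.94.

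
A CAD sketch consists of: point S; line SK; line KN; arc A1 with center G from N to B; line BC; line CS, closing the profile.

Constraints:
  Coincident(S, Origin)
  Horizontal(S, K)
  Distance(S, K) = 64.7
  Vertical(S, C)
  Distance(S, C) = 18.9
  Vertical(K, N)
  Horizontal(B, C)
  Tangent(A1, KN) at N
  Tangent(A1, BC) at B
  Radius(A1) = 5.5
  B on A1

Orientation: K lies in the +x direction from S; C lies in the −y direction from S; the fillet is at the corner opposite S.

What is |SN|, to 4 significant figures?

66.07

S is at the origin; S and K share the same y with |SK| = 64.7 and K on the +x side, so K = (64.70, 0.000). SC is vertical with |SC| = 18.9 and C on the −y side, so C = (0.000, -18.90). The virtual corner opposite S is at (64.70, -18.90). A1 meets KN tangentially, so GN is at right angles to KN and tangency of A1 to BC means the radius GB is perpendicular to BC, with radius 5.5, so the center G sits 5.5 in from both sides at G = (59.20, -13.40). That places the tangent points at N = (64.70, -13.40) on KN and B = (59.20, -18.90) on BC. Then |SN| = |N − S| = 66.07.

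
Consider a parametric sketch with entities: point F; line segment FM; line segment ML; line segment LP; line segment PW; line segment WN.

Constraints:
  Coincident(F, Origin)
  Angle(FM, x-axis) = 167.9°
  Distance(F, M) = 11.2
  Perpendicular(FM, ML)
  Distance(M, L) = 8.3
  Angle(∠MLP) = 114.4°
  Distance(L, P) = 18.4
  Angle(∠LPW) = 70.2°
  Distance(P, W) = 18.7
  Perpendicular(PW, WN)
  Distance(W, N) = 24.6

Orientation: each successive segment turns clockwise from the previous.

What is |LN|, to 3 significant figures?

14.4

F is at the origin; FM runs at 167.9° with length 11.2, so M = (-11.0, 2.35). FM ⟂ ML, so ML runs at 77.9°; with |ML| = 8.3, L = (-9.21, 10.5). ∠MLP = 114.4° gives LP at 12.3° from the x-axis; with |LP| = 18.4, P = (8.77, 14.4). ∠LPW = 70.2° gives PW at -97.5° from the x-axis; with |PW| = 18.7, W = (6.33, -4.16). PW ⟂ WN, so WN runs at 172°; with |WN| = 24.6, N = (-18.1, -0.946). Then |LN| = |N − L| = 14.4.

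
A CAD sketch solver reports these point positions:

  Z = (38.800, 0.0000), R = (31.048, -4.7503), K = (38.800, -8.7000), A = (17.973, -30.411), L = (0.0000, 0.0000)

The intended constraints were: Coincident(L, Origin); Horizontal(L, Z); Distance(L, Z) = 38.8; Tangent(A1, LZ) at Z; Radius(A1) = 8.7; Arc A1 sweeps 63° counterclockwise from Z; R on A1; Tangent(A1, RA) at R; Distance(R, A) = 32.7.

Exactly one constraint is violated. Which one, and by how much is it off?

Distance(R, A) = 32.7 — off by 3.90.

L = (0.00, 0.00) ✓; L.y = 0.00, Z.y = 0.00 ✓; |LZ| = 38.80 ✓; ∠(KZ, ZL) = 90.00° ✓; |KZ| = 8.700 ✓; bearing(K→R) − bearing(K→Z) = 63.00° ✓; |KR| = 8.700 ✓; ∠(KR, RA) = 90.00° ✓; |RA| = 28.80 ✗.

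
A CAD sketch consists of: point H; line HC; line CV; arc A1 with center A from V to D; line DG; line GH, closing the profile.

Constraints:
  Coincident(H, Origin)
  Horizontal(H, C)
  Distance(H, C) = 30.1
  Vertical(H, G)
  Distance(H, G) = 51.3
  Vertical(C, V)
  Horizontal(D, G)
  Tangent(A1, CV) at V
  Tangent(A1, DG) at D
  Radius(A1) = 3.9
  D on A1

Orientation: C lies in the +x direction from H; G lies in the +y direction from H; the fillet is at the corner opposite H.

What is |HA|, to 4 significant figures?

54.16

H and G share the same x with |HG| = 51.3 and G on the +y side, so G = (0.000, 51.30). The virtual corner opposite H is at (30.10, 51.30). A1 meets CV tangentially, so AV is at right angles to CV and the tangent condition forces AD to be normal to DG, with radius 3.9, so the center A sits 3.9 in from both sides at A = (26.20, 47.40). Then |HA| = |A − H| = 54.16.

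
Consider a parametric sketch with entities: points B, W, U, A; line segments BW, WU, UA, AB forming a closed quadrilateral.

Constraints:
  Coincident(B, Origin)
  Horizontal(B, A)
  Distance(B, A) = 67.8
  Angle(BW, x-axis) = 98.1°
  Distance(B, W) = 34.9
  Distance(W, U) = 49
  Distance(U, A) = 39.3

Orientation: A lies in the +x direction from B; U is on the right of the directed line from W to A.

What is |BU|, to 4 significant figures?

28.55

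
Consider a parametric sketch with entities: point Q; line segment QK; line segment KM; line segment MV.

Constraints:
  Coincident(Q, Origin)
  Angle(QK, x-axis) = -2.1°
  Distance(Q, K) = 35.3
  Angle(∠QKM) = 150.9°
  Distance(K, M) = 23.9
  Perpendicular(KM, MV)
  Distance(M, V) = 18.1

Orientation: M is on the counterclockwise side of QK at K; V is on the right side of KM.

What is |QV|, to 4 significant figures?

65.12

Q is at the origin; QK runs at -2.1° with length 35.3, so K = 35.3·(cos -2.1°, sin -2.1°) = (35.28, -1.294). ∠QKM = 150.9°, so KM runs at -2.1° + (180° − 150.9°) = 27.00° from the x-axis; with |KM| = 23.9, M = K + 23.9·(cos 27.00°, sin 27.00°) = (56.57, 9.557). KM ⟂ MV; with |MV| = 18.1 on the right of KM, V = M + 18.1·(0.4540, -0.8910) = (64.79, -6.570). Then |QV| = |V − Q| = 65.12.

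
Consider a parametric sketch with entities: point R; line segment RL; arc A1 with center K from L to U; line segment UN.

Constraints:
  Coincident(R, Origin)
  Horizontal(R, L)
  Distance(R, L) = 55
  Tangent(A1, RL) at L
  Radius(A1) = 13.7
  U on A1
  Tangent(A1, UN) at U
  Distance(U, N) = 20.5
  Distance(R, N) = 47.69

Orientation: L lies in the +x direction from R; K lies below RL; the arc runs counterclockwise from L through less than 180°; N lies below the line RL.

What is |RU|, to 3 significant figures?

43.0

R is at the origin; R and L share the same y with |RL| = 55.0 and L on the +x side, so L = (55.0, 0.00). Tangency of A1 to RL means the radius KL is perpendicular to RL, so K = L + (0, -13.7) = (55.0, -13.7). Since KU ⟂ UN (tangency), |KN| = √(13.7² + 20.5²) = 24.7 regardless of where U sits on A1. So N lies on both circle(R, 47.69) and circle(K, 24.7); the below-RL intersection is N = (36.8, -30.3). U is the foot of the tangent from N: U = (41.7, -10.4).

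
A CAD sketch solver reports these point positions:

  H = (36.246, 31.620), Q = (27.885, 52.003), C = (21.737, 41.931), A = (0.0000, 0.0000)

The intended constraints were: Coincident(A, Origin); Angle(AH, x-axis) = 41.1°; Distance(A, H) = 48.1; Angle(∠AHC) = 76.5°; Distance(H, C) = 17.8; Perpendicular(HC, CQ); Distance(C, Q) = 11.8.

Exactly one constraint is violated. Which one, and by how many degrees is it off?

Perpendicular(HC, CQ) — off by 4.00°.

A = (0.00, 0.00) ✓; AH at 41.10° ✓; |AH| = 48.10 ✓; ∠AHC = 76.50° ✓; |HC| = 17.80 ✓; ∠(HC, CQ) = 86.00° ✗; |CQ| = 11.80 ✓.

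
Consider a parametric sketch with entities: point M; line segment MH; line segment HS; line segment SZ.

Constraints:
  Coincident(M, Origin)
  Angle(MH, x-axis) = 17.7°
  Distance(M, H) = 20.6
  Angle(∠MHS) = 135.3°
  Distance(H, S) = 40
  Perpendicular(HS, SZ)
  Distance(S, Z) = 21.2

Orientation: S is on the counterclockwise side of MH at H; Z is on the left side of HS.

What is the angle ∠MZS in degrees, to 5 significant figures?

82.999°

M is at the origin; MH runs at 17.7° with length 20.6, so H = 20.6·(cos 17.7°, sin 17.7°) = (19.625, 6.2631). ∠MHS = 135.3°, so HS runs at 17.7° + (180° − 135.3°) = 62.400° from the x-axis; with |HS| = 40.0, S = H + 40.0·(cos 62.400°, sin 62.400°) = (38.157, 41.711). The perpendicularity gives SZ at right angles to HS; with |SZ| = 21.2 on the left of HS, Z = S + 21.2·(-0.88620, 0.46330) = (19.369, 51.533). Then cos ∠MZS = ZM·ZS / (|ZM||ZS|), giving 82.999°.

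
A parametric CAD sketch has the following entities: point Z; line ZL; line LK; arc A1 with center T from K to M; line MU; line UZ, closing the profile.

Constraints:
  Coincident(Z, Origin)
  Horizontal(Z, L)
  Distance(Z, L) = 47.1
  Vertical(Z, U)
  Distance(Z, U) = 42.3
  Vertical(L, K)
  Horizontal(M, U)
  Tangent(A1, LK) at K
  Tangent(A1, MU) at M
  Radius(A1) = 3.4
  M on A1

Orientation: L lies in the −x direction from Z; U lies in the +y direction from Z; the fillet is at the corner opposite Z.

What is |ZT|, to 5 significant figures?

58.506

Z is at the origin; Z and L share the same y with |ZL| = 47.1 and L on the −x side, so L = (-47.100, 0.0000). ZU is vertical with |ZU| = 42.3 and U on the +y side, so U = (0.0000, 42.300). The virtual corner opposite Z is at (-47.100, 42.300). A1 meets LK tangentially, so TK is at right angles to LK and since A1 is tangent to MU there, TM ⟂ MU, with radius 3.4, so the center T sits 3.4 in from both sides at T = (-43.700, 38.900). Then |ZT| = |T − Z| = 58.506.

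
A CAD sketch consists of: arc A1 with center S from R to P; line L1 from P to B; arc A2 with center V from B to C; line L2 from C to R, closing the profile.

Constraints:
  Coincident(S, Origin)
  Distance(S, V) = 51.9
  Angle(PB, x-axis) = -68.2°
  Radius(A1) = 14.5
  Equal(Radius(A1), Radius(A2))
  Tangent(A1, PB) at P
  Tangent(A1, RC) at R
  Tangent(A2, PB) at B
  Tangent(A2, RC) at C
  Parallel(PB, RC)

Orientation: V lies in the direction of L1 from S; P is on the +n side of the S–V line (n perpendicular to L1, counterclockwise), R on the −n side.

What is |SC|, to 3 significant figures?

53.9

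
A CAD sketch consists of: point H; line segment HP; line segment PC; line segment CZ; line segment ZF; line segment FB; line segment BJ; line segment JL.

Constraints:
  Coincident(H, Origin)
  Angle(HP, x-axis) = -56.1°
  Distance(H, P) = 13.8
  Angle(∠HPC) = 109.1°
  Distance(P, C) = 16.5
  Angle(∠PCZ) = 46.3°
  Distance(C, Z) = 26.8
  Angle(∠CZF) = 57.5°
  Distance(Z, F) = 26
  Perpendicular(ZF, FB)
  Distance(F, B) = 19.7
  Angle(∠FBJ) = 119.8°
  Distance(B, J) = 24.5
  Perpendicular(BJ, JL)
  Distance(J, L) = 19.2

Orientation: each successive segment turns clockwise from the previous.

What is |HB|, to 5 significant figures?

28.207

H is at the origin; HP runs at -56.1° with length 13.8, so P = (7.6969, -11.454). ∠HPC = 109.1° gives PC at -127.00° from the x-axis; with |PC| = 16.5, C = (-2.2331, -24.632). ∠PCZ = 46.3° gives CZ at 99.300° from the x-axis; with |CZ| = 26.8, Z = (-6.5640, 1.8161). ∠CZF = 57.5° gives ZF at -23.200° from the x-axis; with |ZF| = 26.0, F = (17.333, -8.4264). The perpendicularity gives FB at right angles to ZF, so FB runs at -113.20°; with |FB| = 19.7, B = (9.5728, -26.533). Then |HB| = |B − H| = 28.207.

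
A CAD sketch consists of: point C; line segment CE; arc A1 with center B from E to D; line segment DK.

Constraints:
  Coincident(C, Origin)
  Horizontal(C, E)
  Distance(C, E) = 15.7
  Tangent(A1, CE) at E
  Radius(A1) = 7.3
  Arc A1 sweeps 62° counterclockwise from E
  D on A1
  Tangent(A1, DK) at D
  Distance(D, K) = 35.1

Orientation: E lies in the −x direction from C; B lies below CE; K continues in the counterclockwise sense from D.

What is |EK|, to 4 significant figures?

41.73

On A1, E sits at bearing 90° from B; a 62° counterclockwise sweep puts D at bearing 152°, so D = B + 7.3·(cos 152°, sin 152°) = (-22.15, -3.873). Tangency of A1 to DK means the radius BD is perpendicular to DK, so DK runs along (−sin 152°, cos 152°); with |DK| = 35.1, K = (-38.62, -34.86). Then |EK| = |K − E| = 41.73.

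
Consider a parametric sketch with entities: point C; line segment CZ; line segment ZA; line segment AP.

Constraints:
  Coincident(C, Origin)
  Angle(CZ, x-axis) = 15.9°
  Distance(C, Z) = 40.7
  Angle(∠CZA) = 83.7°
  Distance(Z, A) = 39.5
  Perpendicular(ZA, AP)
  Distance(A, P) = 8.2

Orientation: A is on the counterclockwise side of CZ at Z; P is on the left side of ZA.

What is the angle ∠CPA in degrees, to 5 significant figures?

132.63°

C is at the origin; CZ runs at 15.9° with length 40.7, so Z = 40.7·(cos 15.9°, sin 15.9°) = (39.143, 11.150). ∠CZA = 83.7°, so ZA runs at 15.9° + (180° − 83.7°) = 112.20° from the x-axis; with |ZA| = 39.5, A = Z + 39.5·(cos 112.20°, sin 112.20°) = (24.218, 47.722). The perpendicularity gives AP at right angles to ZA; with |AP| = 8.2 on the left of ZA, P = A + 8.2·(-0.92587, -0.37784) = (16.626, 44.624). Then cos ∠CPA = PC·PA / (|PC||PA|), giving 132.63°.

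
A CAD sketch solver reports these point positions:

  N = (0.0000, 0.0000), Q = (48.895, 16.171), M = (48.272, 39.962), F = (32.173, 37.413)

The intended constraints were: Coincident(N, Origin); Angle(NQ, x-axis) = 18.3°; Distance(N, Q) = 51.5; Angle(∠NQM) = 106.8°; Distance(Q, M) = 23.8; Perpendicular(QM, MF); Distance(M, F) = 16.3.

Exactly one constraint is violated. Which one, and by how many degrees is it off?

Perpendicular(QM, MF) — off by 7.50°.

N = (0.00, 0.00) ✓; NQ at 18.30° ✓; |NQ| = 51.50 ✓; ∠NQM = 106.8° ✓; |QM| = 23.80 ✓; ∠(QM, MF) = 97.50° ✗; |MF| = 16.30 ✓.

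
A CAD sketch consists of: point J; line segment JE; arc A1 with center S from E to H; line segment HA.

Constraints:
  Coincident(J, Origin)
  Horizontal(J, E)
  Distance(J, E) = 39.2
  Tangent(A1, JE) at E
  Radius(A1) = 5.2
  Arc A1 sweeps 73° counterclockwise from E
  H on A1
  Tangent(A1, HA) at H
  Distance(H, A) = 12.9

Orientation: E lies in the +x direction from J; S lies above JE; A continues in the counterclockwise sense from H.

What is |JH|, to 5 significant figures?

44.326

J is at the origin; JE is horizontal with |JE| = 39.2 and E on the +x side, so E = (39.200, 0.0000). Tangency of A1 to JE means the radius SE is perpendicular to JE, so S = E + (0, 5.2) = (39.200, 5.2000). On A1, E sits at bearing -90° from S; a 73° counterclockwise sweep puts H at bearing -17°, so H = S + 5.2·(cos -17°, sin -17°) = (44.173, 3.6797). Then |JH| = |H − J| = 44.326.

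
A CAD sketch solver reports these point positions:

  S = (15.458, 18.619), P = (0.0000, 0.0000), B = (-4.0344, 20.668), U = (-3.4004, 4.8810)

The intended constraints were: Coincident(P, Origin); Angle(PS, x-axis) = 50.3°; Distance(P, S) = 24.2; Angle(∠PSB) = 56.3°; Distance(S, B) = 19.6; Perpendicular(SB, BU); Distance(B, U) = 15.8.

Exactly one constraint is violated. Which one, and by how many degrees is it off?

Perpendicular(SB, BU) — off by 8.30°.

P = (0.00, 0.00) ✓; PS at 50.30° ✓; |PS| = 24.20 ✓; ∠PSB = 56.30° ✓; |SB| = 19.60 ✓; ∠(SB, BU) = 98.30° ✗; |BU| = 15.80 ✓.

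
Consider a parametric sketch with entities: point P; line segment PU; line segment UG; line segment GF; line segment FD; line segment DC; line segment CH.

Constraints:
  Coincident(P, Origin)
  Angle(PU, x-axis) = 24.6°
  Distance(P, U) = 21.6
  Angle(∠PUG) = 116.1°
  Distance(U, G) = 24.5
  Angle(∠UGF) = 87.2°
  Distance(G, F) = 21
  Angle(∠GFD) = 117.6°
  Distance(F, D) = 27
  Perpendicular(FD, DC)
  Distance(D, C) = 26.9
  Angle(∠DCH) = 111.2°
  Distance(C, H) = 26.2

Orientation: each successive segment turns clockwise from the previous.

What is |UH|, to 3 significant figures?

12.4

P is at the origin; PU runs at 24.6° with length 21.6, so U = (19.6, 8.99). ∠PUG = 116.1° gives UG at -39.3° from the x-axis; with |UG| = 24.5, G = (38.6, -6.53). ∠UGF = 87.2° gives GF at -132° from the x-axis; with |GF| = 21.0, F = (24.5, -22.1). ∠GFD = 117.6° gives FD at 166° from the x-axis; with |FD| = 27.0, D = (-1.62, -15.3). FD is perpendicular to DC, so DC runs at 75.5°; with |DC| = 26.9, C = (5.11, 10.7). ∠DCH = 111.2° gives CH at 6.70° from the x-axis; with |CH| = 26.2, H = (31.1, 13.8). Then |UH| = |H − U| = 12.4.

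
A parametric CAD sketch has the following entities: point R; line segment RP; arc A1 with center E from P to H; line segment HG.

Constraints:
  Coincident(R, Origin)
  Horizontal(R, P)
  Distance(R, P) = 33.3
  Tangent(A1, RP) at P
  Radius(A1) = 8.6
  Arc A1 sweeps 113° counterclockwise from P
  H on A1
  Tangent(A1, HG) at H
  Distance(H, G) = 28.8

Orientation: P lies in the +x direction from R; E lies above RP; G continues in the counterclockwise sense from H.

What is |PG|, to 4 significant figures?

38.62

R is at the origin; R and P share the same y with |RP| = 33.3 and P on the +x side, so P = (33.30, 0.000). The tangent condition forces EP to be normal to RP, so E = P + (0, 8.6) = (33.30, 8.600). On A1, P sits at bearing -90° from E; a 113° counterclockwise sweep puts H at bearing 23°, so H = E + 8.6·(cos 23°, sin 23°) = (41.22, 11.96). Tangency of A1 to HG means the radius EH is perpendicular to HG, so HG runs along (−sin 23°, cos 23°); with |HG| = 28.8, G = (29.96, 38.47). Then |PG| = |G − P| = 38.62.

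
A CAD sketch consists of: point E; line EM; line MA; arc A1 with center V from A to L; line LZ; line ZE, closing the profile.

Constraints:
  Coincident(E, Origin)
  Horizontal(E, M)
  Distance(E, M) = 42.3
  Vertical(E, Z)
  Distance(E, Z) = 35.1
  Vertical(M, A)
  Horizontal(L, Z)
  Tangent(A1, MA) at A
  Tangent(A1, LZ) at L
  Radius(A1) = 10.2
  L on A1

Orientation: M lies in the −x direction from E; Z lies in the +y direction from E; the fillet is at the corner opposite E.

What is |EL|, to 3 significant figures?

47.6

E is at the origin; E and M share the same y with |EM| = 42.3 and M on the −x side, so M = (-42.3, 0.00). EZ is vertical with |EZ| = 35.1 and Z on the +y side, so Z = (0.00, 35.1). The virtual corner opposite E is at (-42.3, 35.1). The tangent condition forces VA to be normal to MA and A1 meets LZ tangentially, so VL is at right angles to LZ, with radius 10.2, so the center V sits 10.2 in from both sides at V = (-32.1, 24.9). That places the tangent points at A = (-42.3, 24.9) on MA and L = (-32.1, 35.1) on LZ. Then |EL| = |L − E| = 47.6.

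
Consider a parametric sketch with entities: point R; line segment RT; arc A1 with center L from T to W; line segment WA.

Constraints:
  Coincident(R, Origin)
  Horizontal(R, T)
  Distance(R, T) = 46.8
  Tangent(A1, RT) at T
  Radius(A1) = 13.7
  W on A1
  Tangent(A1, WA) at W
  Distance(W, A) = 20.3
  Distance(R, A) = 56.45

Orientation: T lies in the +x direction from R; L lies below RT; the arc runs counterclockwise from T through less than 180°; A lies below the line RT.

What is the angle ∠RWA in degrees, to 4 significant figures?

141.8°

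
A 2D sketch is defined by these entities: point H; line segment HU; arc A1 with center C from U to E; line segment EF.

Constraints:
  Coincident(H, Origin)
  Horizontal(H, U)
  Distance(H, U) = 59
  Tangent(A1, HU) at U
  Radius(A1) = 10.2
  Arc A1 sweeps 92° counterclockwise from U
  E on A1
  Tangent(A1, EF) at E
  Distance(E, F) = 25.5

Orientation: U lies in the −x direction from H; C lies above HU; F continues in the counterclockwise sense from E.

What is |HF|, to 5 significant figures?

61.389

On A1, U sits at bearing -90° from C; a 92° counterclockwise sweep puts E at bearing 2°, so E = C + 10.2·(cos 2°, sin 2°) = (-48.806, 10.556). Since A1 is tangent to EF there, CE ⟂ EF, so EF runs along (−sin 2°, cos 2°); with |EF| = 25.5, F = (-49.696, 36.040). Then |HF| = |F − H| = 61.389.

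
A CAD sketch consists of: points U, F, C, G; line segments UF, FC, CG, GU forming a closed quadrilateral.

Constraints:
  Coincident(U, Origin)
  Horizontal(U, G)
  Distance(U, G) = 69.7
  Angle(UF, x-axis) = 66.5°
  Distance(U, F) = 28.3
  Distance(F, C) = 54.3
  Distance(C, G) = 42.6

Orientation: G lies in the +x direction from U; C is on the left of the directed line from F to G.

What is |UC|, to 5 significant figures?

75.876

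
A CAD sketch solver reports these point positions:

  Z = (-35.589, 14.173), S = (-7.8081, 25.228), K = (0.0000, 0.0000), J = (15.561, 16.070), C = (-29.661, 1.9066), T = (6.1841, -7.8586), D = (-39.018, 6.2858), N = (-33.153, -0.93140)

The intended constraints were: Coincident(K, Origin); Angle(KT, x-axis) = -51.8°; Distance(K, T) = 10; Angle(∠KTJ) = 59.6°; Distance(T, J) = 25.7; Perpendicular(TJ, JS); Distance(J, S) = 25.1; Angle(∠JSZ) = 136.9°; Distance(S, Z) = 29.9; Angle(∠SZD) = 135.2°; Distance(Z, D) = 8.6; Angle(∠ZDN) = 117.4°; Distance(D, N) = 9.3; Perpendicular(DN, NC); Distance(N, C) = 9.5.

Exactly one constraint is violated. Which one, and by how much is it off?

Distance(N, C) = 9.5 — off by 5.00.

K = (0.00, 0.00) ✓; KT at -51.80° ✓; |KT| = 10.00 ✓; ∠KTJ = 59.60° ✓; |TJ| = 25.70 ✓; ∠(TJ, JS) = 90.00° ✓; |JS| = 25.10 ✓; ∠JSZ = 136.9° ✓; |SZ| = 29.90 ✓; ∠SZD = 135.2° ✓; |ZD| = 8.600 ✓; ∠ZDN = 117.4° ✓; |DN| = 9.300 ✓; ∠(DN, NC) = 90.00° ✓; |NC| = 4.500 ✗.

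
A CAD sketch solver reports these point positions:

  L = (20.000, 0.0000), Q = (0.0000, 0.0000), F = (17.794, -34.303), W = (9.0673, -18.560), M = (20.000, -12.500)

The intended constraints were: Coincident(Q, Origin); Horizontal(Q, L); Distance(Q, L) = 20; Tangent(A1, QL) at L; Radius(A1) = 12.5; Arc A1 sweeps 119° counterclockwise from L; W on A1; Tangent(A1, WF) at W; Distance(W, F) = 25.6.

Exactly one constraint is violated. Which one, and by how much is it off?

Distance(W, F) = 25.6 — off by 7.60.

Q = (0.00, 0.00) ✓; Q.y = 0.00, L.y = 0.00 ✓; |QL| = 20.00 ✓; ∠(ML, LQ) = 90.00° ✓; |ML| = 12.50 ✓; bearing(M→W) − bearing(M→L) = 119.0° ✓; |MW| = 12.50 ✓; ∠(MW, WF) = 90.00° ✓; |WF| = 18.00 ✗.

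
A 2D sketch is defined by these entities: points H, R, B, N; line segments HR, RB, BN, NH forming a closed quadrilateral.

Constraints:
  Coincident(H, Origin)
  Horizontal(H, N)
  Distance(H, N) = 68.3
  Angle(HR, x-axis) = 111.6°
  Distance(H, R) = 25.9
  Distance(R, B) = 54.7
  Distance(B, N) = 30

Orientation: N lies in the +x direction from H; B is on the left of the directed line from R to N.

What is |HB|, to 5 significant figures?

48.679

H is at the origin; H and N share the same y with |HN| = 68.3 and N in +x, so N = (68.3, 0). HR runs at 111.6° with |HR| = 25.9, so R = (-9.5344, 24.081). B is determined by |RB| = 54.7 and |BN| = 30.0 together: it lies at the intersection of circle(R, 54.7) and circle(N, 30.0). With |RN| = 81.475, the foot of the radical line on RN is 53.576 from R and the perpendicular offset is √(54.7² − 53.576²) = 11.031. Taking the left-of-RN solution: B = (44.908, 18.784).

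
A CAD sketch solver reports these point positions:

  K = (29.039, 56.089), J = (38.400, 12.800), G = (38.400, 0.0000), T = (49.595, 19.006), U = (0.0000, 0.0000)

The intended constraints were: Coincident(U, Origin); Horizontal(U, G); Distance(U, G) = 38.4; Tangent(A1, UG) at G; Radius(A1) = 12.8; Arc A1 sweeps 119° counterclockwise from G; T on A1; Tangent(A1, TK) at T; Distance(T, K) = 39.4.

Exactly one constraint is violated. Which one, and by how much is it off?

Distance(T, K) = 39.4 — off by 3.00.

U = (0.00, 0.00) ✓; U.y = 0.00, G.y = 0.00 ✓; |UG| = 38.40 ✓; ∠(JG, GU) = 90.00° ✓; |JG| = 12.80 ✓; bearing(J→T) − bearing(J→G) = 119.0° ✓; |JT| = 12.80 ✓; ∠(JT, TK) = 90.00° ✓; |TK| = 42.40 ✗.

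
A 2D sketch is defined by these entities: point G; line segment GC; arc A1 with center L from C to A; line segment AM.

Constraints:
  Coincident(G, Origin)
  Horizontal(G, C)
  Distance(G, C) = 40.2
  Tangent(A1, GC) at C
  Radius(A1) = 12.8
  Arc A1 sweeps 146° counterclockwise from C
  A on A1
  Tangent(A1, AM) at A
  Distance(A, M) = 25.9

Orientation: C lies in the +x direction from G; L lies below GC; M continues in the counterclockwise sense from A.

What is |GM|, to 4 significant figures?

66.39

G is at the origin; G and C share the same y with |GC| = 40.2 and C on the +x side, so C = (40.20, 0.000). Since A1 is tangent to GC there, LC ⟂ GC, so L = C + (0, -12.8) = (40.20, -12.80). On A1, C sits at bearing 90° from L; a 146° counterclockwise sweep puts A at bearing 236°, so A = L + 12.8·(cos 236°, sin 236°) = (33.04, -23.41). Since A1 is tangent to AM there, LA ⟂ AM, so AM runs along (−sin 236°, cos 236°); with |AM| = 25.9, M = (54.51, -37.89). Then |GM| = |M − G| = 66.39.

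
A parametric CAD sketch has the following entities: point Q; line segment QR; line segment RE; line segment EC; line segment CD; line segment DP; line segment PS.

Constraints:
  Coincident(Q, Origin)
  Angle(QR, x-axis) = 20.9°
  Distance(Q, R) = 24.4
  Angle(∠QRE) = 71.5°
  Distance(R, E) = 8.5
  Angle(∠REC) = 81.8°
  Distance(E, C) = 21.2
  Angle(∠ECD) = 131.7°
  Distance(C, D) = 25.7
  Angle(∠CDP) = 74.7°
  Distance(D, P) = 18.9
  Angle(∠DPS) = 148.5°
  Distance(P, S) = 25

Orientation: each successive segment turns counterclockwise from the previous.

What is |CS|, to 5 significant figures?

35.431

Q is at the origin; QR runs at 20.9° with length 24.4, so R = (22.795, 8.7044). ∠QRE = 71.5° gives RE at 129.40° from the x-axis; with |RE| = 8.5, E = (17.399, 15.273). ∠REC = 81.8° gives EC at -132.40° from the x-axis; with |EC| = 21.2, C = (3.1042, -0.38261). ∠ECD = 131.7° gives CD at -84.100° from the x-axis; with |CD| = 25.7, D = (5.7459, -25.946). ∠CDP = 74.7° gives DP at 21.200° from the x-axis; with |DP| = 18.9, P = (23.367, -19.112). ∠DPS = 148.5° gives PS at 52.700° from the x-axis; with |PS| = 25.0, S = (38.517, 0.77507). Then |CS| = |S − C| = 35.431.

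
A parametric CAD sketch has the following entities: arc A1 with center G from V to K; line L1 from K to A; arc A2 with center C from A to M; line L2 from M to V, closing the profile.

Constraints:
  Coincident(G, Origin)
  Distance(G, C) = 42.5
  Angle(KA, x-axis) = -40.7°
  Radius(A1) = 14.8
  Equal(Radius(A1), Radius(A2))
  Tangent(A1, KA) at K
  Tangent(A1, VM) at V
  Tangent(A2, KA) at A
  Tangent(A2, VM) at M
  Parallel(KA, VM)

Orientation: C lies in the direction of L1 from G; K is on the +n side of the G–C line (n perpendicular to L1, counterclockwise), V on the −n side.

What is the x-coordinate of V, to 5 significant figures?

-9.6511

G is at the origin and C lies 42.5 along u from G, so C = 42.5·u = (32.221, -27.714). Tangency of A1 to both parallel lines with radius 14.8 puts K and V at G ± 14.8·n: K = (9.6511, 11.220), V = (-9.6511, -11.220). So V.x = -9.6511.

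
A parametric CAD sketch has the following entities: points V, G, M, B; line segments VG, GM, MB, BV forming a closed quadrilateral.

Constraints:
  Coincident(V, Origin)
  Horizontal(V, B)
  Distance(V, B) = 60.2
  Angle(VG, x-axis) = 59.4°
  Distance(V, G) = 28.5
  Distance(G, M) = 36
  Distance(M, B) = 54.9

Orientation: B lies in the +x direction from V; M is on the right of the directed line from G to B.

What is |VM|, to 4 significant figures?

12.28

V is at the origin; V and B share the same y with |VB| = 60.2 and B in +x, so B = (60.2, 0). VG runs at 59.4° with |VG| = 28.5, so G = (14.51, 24.53). M is determined by |GM| = 36.0 and |MB| = 54.9 together: it lies at the intersection of circle(G, 36.0) and circle(B, 54.9). With |GB| = 51.86, the foot of the radical line on GB is 9.367 from G and the perpendicular offset is √(36.0² − 9.367²) = 34.76. Taking the right-of-GB solution: M = (6.318, -10.53).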